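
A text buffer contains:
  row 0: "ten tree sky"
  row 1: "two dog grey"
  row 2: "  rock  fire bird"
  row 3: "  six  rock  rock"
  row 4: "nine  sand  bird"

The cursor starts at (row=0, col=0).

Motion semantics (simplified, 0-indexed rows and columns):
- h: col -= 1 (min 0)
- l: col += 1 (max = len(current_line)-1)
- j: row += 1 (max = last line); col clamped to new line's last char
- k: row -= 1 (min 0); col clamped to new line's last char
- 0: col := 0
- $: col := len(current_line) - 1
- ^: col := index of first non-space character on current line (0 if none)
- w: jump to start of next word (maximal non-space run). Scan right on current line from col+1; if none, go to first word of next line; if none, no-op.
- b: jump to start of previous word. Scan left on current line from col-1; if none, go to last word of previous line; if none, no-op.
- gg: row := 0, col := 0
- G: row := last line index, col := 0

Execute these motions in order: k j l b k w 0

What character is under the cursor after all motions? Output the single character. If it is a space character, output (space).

After 1 (k): row=0 col=0 char='t'
After 2 (j): row=1 col=0 char='t'
After 3 (l): row=1 col=1 char='w'
After 4 (b): row=1 col=0 char='t'
After 5 (k): row=0 col=0 char='t'
After 6 (w): row=0 col=4 char='t'
After 7 (0): row=0 col=0 char='t'

Answer: t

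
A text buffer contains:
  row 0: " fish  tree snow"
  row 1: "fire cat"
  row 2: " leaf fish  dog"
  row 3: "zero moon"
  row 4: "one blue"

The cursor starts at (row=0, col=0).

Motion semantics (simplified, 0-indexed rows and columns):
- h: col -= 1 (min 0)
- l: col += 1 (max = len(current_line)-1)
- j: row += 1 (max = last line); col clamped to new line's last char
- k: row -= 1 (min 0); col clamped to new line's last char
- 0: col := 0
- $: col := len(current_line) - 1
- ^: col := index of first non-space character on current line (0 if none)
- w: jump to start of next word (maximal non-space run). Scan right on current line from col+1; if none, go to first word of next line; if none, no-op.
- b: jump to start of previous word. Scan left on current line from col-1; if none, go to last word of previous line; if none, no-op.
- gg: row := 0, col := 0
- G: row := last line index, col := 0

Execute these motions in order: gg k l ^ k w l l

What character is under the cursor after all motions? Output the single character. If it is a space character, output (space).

After 1 (gg): row=0 col=0 char='_'
After 2 (k): row=0 col=0 char='_'
After 3 (l): row=0 col=1 char='f'
After 4 (^): row=0 col=1 char='f'
After 5 (k): row=0 col=1 char='f'
After 6 (w): row=0 col=7 char='t'
After 7 (l): row=0 col=8 char='r'
After 8 (l): row=0 col=9 char='e'

Answer: e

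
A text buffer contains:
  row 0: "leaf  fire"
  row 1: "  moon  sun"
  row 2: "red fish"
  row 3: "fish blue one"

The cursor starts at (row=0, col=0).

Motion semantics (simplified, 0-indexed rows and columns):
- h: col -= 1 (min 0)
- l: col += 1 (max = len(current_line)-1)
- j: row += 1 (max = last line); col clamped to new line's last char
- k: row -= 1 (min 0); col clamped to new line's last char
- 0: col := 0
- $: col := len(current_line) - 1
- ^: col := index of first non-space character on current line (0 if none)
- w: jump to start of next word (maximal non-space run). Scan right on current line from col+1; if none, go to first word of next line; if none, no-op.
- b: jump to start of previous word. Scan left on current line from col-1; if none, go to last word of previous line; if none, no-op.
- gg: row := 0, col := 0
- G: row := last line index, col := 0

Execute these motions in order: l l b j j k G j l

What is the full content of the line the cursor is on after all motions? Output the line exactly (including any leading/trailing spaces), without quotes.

After 1 (l): row=0 col=1 char='e'
After 2 (l): row=0 col=2 char='a'
After 3 (b): row=0 col=0 char='l'
After 4 (j): row=1 col=0 char='_'
After 5 (j): row=2 col=0 char='r'
After 6 (k): row=1 col=0 char='_'
After 7 (G): row=3 col=0 char='f'
After 8 (j): row=3 col=0 char='f'
After 9 (l): row=3 col=1 char='i'

Answer: fish blue one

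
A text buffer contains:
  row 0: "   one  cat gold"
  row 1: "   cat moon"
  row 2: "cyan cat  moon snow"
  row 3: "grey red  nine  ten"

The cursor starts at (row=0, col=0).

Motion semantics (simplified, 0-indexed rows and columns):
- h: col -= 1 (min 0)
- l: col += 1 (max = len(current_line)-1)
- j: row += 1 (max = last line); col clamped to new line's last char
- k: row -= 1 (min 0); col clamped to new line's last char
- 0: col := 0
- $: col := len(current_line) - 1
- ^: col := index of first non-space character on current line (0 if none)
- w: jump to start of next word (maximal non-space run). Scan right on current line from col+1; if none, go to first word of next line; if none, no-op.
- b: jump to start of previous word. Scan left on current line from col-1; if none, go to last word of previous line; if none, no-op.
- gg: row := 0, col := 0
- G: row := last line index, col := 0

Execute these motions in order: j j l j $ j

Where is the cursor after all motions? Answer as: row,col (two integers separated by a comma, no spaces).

After 1 (j): row=1 col=0 char='_'
After 2 (j): row=2 col=0 char='c'
After 3 (l): row=2 col=1 char='y'
After 4 (j): row=3 col=1 char='r'
After 5 ($): row=3 col=18 char='n'
After 6 (j): row=3 col=18 char='n'

Answer: 3,18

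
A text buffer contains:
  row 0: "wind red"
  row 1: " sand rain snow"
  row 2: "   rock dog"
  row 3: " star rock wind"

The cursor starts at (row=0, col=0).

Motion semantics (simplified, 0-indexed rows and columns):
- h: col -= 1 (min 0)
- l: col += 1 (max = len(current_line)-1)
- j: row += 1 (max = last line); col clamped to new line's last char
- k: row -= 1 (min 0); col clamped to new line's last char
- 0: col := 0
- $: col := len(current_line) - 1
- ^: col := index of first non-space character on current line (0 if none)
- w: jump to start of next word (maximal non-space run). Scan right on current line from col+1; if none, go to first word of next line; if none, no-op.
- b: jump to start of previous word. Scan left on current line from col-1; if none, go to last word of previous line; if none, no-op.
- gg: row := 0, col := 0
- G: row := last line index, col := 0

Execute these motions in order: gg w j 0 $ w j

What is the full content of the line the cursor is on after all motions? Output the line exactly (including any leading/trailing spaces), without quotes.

Answer:  star rock wind

Derivation:
After 1 (gg): row=0 col=0 char='w'
After 2 (w): row=0 col=5 char='r'
After 3 (j): row=1 col=5 char='_'
After 4 (0): row=1 col=0 char='_'
After 5 ($): row=1 col=14 char='w'
After 6 (w): row=2 col=3 char='r'
After 7 (j): row=3 col=3 char='a'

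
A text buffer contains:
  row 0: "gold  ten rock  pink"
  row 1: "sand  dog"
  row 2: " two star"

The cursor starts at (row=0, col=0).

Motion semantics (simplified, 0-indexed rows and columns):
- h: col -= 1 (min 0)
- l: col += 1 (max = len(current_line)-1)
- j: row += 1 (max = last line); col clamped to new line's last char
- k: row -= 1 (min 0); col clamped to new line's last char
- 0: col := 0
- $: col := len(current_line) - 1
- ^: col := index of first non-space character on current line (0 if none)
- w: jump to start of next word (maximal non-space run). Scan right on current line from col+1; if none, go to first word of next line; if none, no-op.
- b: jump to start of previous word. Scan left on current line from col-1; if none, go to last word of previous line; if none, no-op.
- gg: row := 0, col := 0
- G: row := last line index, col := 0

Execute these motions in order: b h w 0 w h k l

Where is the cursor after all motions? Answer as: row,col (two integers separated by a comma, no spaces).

After 1 (b): row=0 col=0 char='g'
After 2 (h): row=0 col=0 char='g'
After 3 (w): row=0 col=6 char='t'
After 4 (0): row=0 col=0 char='g'
After 5 (w): row=0 col=6 char='t'
After 6 (h): row=0 col=5 char='_'
After 7 (k): row=0 col=5 char='_'
After 8 (l): row=0 col=6 char='t'

Answer: 0,6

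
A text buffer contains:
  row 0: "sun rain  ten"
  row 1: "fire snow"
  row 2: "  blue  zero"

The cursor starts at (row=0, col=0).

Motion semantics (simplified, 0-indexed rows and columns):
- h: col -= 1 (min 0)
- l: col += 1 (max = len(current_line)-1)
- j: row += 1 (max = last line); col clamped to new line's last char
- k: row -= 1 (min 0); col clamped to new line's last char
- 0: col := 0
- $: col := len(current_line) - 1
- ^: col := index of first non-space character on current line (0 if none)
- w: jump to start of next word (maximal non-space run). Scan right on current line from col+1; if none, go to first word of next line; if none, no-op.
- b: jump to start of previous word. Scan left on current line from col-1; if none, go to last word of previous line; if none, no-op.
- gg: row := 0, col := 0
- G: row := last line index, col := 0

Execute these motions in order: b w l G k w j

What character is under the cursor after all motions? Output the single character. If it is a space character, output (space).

After 1 (b): row=0 col=0 char='s'
After 2 (w): row=0 col=4 char='r'
After 3 (l): row=0 col=5 char='a'
After 4 (G): row=2 col=0 char='_'
After 5 (k): row=1 col=0 char='f'
After 6 (w): row=1 col=5 char='s'
After 7 (j): row=2 col=5 char='e'

Answer: e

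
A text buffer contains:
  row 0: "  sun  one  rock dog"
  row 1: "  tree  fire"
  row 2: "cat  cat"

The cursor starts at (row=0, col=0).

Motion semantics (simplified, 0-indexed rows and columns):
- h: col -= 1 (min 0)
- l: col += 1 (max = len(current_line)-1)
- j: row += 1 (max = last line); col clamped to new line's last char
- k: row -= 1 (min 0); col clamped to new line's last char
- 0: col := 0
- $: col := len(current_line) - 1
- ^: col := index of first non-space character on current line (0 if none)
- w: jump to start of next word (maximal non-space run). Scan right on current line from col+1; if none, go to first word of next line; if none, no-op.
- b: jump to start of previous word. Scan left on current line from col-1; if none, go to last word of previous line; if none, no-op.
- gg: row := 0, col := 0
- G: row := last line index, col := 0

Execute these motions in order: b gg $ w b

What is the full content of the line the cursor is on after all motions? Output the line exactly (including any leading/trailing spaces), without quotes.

After 1 (b): row=0 col=0 char='_'
After 2 (gg): row=0 col=0 char='_'
After 3 ($): row=0 col=19 char='g'
After 4 (w): row=1 col=2 char='t'
After 5 (b): row=0 col=17 char='d'

Answer:   sun  one  rock dog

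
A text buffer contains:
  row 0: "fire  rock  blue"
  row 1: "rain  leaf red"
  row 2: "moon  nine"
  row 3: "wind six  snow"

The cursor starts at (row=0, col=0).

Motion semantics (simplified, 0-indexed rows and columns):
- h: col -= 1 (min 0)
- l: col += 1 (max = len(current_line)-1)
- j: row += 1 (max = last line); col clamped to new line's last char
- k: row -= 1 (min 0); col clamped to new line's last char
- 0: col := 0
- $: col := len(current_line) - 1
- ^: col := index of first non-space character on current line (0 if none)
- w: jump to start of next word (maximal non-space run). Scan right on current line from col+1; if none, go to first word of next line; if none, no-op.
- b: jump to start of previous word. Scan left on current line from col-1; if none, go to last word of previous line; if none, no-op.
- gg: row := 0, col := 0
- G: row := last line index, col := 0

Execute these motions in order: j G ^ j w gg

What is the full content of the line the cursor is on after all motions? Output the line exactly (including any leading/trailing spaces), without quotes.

Answer: fire  rock  blue

Derivation:
After 1 (j): row=1 col=0 char='r'
After 2 (G): row=3 col=0 char='w'
After 3 (^): row=3 col=0 char='w'
After 4 (j): row=3 col=0 char='w'
After 5 (w): row=3 col=5 char='s'
After 6 (gg): row=0 col=0 char='f'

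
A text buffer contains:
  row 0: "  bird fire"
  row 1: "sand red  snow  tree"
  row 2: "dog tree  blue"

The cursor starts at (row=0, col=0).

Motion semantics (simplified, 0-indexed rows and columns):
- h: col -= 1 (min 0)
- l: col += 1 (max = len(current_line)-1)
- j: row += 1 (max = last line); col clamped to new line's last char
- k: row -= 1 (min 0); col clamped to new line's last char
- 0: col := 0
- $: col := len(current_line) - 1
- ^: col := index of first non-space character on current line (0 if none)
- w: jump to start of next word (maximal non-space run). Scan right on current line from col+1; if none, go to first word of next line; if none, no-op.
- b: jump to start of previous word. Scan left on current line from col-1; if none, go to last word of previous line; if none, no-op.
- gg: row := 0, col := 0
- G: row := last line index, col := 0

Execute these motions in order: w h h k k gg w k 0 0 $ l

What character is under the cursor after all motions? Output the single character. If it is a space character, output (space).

After 1 (w): row=0 col=2 char='b'
After 2 (h): row=0 col=1 char='_'
After 3 (h): row=0 col=0 char='_'
After 4 (k): row=0 col=0 char='_'
After 5 (k): row=0 col=0 char='_'
After 6 (gg): row=0 col=0 char='_'
After 7 (w): row=0 col=2 char='b'
After 8 (k): row=0 col=2 char='b'
After 9 (0): row=0 col=0 char='_'
After 10 (0): row=0 col=0 char='_'
After 11 ($): row=0 col=10 char='e'
After 12 (l): row=0 col=10 char='e'

Answer: e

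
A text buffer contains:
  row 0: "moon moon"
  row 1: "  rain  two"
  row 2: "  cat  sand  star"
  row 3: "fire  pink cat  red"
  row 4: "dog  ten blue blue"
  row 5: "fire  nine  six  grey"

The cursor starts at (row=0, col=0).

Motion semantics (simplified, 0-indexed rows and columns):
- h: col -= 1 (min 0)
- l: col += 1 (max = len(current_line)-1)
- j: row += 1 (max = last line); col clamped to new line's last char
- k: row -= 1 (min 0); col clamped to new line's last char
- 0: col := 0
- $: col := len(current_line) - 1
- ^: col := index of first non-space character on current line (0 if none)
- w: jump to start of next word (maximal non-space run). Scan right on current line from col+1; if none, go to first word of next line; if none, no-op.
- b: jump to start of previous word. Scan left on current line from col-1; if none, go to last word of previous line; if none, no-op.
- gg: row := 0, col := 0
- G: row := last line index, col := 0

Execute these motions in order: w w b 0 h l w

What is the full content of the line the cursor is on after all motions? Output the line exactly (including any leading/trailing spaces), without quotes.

Answer: moon moon

Derivation:
After 1 (w): row=0 col=5 char='m'
After 2 (w): row=1 col=2 char='r'
After 3 (b): row=0 col=5 char='m'
After 4 (0): row=0 col=0 char='m'
After 5 (h): row=0 col=0 char='m'
After 6 (l): row=0 col=1 char='o'
After 7 (w): row=0 col=5 char='m'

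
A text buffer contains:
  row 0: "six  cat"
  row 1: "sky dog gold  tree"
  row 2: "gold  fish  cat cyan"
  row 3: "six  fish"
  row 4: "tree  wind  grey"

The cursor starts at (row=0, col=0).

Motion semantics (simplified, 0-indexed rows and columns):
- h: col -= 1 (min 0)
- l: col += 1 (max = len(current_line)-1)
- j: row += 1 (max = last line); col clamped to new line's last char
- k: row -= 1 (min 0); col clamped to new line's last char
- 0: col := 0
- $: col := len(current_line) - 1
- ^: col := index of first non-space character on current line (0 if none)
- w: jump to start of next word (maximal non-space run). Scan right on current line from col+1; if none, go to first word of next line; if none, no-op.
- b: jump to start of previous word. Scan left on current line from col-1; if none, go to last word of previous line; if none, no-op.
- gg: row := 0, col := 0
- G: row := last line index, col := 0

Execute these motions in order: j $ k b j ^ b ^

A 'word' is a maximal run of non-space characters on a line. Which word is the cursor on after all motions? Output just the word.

Answer: six

Derivation:
After 1 (j): row=1 col=0 char='s'
After 2 ($): row=1 col=17 char='e'
After 3 (k): row=0 col=7 char='t'
After 4 (b): row=0 col=5 char='c'
After 5 (j): row=1 col=5 char='o'
After 6 (^): row=1 col=0 char='s'
After 7 (b): row=0 col=5 char='c'
After 8 (^): row=0 col=0 char='s'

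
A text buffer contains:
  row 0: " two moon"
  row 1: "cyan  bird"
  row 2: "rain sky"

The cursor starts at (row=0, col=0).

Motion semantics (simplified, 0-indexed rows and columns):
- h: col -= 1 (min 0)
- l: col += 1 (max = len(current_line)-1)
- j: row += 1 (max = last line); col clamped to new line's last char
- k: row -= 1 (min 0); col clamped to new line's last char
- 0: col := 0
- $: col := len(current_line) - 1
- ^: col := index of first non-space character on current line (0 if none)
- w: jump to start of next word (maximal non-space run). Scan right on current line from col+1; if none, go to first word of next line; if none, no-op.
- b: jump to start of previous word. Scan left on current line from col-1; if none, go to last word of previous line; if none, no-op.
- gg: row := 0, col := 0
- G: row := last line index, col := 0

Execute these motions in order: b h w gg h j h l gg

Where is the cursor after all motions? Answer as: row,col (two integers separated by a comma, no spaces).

Answer: 0,0

Derivation:
After 1 (b): row=0 col=0 char='_'
After 2 (h): row=0 col=0 char='_'
After 3 (w): row=0 col=1 char='t'
After 4 (gg): row=0 col=0 char='_'
After 5 (h): row=0 col=0 char='_'
After 6 (j): row=1 col=0 char='c'
After 7 (h): row=1 col=0 char='c'
After 8 (l): row=1 col=1 char='y'
After 9 (gg): row=0 col=0 char='_'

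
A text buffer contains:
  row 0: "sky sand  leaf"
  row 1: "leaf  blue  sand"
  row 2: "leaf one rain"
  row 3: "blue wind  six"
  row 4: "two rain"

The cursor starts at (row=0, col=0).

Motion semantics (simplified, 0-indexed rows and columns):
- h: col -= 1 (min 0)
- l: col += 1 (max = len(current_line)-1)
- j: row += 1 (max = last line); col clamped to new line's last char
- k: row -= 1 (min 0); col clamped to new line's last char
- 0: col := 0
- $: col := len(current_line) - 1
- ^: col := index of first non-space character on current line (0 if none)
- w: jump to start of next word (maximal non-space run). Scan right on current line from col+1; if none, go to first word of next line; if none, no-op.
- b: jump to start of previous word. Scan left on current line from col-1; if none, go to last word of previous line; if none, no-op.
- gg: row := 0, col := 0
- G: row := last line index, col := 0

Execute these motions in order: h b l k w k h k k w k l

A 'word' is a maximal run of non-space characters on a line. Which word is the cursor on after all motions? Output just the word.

After 1 (h): row=0 col=0 char='s'
After 2 (b): row=0 col=0 char='s'
After 3 (l): row=0 col=1 char='k'
After 4 (k): row=0 col=1 char='k'
After 5 (w): row=0 col=4 char='s'
After 6 (k): row=0 col=4 char='s'
After 7 (h): row=0 col=3 char='_'
After 8 (k): row=0 col=3 char='_'
After 9 (k): row=0 col=3 char='_'
After 10 (w): row=0 col=4 char='s'
After 11 (k): row=0 col=4 char='s'
After 12 (l): row=0 col=5 char='a'

Answer: sand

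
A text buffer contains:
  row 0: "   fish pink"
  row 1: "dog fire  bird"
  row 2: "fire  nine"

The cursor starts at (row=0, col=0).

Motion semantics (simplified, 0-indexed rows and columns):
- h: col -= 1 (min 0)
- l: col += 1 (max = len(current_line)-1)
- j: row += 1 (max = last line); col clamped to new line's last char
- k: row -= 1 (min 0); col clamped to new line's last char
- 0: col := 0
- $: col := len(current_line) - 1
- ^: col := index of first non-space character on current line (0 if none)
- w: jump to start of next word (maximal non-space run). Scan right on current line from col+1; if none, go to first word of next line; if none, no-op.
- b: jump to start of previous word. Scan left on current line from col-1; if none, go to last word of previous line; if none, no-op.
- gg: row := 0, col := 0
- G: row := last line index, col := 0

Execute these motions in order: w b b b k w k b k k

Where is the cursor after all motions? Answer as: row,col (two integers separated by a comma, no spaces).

Answer: 0,3

Derivation:
After 1 (w): row=0 col=3 char='f'
After 2 (b): row=0 col=3 char='f'
After 3 (b): row=0 col=3 char='f'
After 4 (b): row=0 col=3 char='f'
After 5 (k): row=0 col=3 char='f'
After 6 (w): row=0 col=8 char='p'
After 7 (k): row=0 col=8 char='p'
After 8 (b): row=0 col=3 char='f'
After 9 (k): row=0 col=3 char='f'
After 10 (k): row=0 col=3 char='f'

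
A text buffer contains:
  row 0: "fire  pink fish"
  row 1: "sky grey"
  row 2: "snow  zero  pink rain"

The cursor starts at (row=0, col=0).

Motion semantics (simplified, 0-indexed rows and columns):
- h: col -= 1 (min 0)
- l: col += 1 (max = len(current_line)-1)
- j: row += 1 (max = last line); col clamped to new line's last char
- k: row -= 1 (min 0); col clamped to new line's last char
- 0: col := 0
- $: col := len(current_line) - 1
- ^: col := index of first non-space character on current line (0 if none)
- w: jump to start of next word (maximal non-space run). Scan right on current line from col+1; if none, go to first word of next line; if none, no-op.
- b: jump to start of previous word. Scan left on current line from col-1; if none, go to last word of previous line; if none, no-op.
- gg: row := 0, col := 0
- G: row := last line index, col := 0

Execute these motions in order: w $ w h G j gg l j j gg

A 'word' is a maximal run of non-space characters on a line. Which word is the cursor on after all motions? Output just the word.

Answer: fire

Derivation:
After 1 (w): row=0 col=6 char='p'
After 2 ($): row=0 col=14 char='h'
After 3 (w): row=1 col=0 char='s'
After 4 (h): row=1 col=0 char='s'
After 5 (G): row=2 col=0 char='s'
After 6 (j): row=2 col=0 char='s'
After 7 (gg): row=0 col=0 char='f'
After 8 (l): row=0 col=1 char='i'
After 9 (j): row=1 col=1 char='k'
After 10 (j): row=2 col=1 char='n'
After 11 (gg): row=0 col=0 char='f'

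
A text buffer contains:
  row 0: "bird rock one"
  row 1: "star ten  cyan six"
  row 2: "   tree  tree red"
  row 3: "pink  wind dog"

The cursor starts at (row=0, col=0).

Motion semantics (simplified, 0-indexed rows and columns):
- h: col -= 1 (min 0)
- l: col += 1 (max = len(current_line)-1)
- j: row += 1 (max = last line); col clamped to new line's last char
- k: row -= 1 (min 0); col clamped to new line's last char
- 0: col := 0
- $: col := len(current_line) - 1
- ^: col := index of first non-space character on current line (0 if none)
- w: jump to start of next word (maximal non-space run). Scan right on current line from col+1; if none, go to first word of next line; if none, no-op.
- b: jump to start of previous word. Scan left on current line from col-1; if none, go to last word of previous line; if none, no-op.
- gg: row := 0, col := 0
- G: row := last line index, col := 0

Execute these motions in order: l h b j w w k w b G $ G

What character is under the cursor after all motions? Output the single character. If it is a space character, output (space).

Answer: p

Derivation:
After 1 (l): row=0 col=1 char='i'
After 2 (h): row=0 col=0 char='b'
After 3 (b): row=0 col=0 char='b'
After 4 (j): row=1 col=0 char='s'
After 5 (w): row=1 col=5 char='t'
After 6 (w): row=1 col=10 char='c'
After 7 (k): row=0 col=10 char='o'
After 8 (w): row=1 col=0 char='s'
After 9 (b): row=0 col=10 char='o'
After 10 (G): row=3 col=0 char='p'
After 11 ($): row=3 col=13 char='g'
After 12 (G): row=3 col=0 char='p'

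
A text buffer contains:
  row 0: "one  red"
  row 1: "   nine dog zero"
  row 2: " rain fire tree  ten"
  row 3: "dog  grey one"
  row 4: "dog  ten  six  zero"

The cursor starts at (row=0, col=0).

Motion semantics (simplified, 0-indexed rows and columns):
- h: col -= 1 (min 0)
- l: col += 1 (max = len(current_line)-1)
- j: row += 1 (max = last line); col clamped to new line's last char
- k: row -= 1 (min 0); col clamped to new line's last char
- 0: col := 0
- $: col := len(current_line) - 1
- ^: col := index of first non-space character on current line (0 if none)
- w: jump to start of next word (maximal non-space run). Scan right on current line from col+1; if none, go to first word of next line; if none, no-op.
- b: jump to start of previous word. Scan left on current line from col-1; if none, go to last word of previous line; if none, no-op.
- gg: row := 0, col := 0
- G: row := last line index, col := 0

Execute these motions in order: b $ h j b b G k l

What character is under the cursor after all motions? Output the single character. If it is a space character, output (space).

After 1 (b): row=0 col=0 char='o'
After 2 ($): row=0 col=7 char='d'
After 3 (h): row=0 col=6 char='e'
After 4 (j): row=1 col=6 char='e'
After 5 (b): row=1 col=3 char='n'
After 6 (b): row=0 col=5 char='r'
After 7 (G): row=4 col=0 char='d'
After 8 (k): row=3 col=0 char='d'
After 9 (l): row=3 col=1 char='o'

Answer: o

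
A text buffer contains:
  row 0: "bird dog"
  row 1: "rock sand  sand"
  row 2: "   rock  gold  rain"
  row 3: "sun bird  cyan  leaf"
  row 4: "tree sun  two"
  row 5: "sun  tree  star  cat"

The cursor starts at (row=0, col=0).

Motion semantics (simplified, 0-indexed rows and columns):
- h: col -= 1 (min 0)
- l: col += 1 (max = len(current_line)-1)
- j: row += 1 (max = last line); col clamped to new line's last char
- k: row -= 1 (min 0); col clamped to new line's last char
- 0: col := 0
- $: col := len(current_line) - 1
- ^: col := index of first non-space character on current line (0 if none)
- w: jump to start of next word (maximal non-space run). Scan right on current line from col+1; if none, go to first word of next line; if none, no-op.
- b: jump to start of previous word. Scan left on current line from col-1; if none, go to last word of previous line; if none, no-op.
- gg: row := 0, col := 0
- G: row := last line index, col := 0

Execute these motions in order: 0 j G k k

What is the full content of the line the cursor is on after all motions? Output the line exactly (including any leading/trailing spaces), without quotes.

After 1 (0): row=0 col=0 char='b'
After 2 (j): row=1 col=0 char='r'
After 3 (G): row=5 col=0 char='s'
After 4 (k): row=4 col=0 char='t'
After 5 (k): row=3 col=0 char='s'

Answer: sun bird  cyan  leaf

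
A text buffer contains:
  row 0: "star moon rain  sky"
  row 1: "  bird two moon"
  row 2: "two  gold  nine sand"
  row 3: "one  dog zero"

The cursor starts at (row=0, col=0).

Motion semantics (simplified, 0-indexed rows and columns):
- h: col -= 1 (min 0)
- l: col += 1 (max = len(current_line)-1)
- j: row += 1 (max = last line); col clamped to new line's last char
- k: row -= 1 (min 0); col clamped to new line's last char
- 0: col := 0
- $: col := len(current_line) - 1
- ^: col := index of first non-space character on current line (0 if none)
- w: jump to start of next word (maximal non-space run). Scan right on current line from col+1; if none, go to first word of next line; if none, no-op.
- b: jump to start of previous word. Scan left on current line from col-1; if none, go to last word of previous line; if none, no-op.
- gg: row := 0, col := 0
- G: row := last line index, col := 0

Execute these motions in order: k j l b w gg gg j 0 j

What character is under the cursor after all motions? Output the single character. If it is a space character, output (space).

Answer: t

Derivation:
After 1 (k): row=0 col=0 char='s'
After 2 (j): row=1 col=0 char='_'
After 3 (l): row=1 col=1 char='_'
After 4 (b): row=0 col=16 char='s'
After 5 (w): row=1 col=2 char='b'
After 6 (gg): row=0 col=0 char='s'
After 7 (gg): row=0 col=0 char='s'
After 8 (j): row=1 col=0 char='_'
After 9 (0): row=1 col=0 char='_'
After 10 (j): row=2 col=0 char='t'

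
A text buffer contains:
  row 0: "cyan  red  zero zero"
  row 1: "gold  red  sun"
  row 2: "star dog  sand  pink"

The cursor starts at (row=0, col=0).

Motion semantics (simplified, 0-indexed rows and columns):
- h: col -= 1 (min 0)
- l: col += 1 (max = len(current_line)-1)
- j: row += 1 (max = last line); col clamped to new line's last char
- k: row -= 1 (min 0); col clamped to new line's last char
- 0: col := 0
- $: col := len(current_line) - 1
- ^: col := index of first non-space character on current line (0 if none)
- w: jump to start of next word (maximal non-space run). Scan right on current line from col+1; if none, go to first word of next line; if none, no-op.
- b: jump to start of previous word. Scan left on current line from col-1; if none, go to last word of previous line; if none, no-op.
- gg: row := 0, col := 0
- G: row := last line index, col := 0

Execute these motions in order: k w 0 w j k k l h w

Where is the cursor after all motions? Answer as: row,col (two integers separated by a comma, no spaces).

After 1 (k): row=0 col=0 char='c'
After 2 (w): row=0 col=6 char='r'
After 3 (0): row=0 col=0 char='c'
After 4 (w): row=0 col=6 char='r'
After 5 (j): row=1 col=6 char='r'
After 6 (k): row=0 col=6 char='r'
After 7 (k): row=0 col=6 char='r'
After 8 (l): row=0 col=7 char='e'
After 9 (h): row=0 col=6 char='r'
After 10 (w): row=0 col=11 char='z'

Answer: 0,11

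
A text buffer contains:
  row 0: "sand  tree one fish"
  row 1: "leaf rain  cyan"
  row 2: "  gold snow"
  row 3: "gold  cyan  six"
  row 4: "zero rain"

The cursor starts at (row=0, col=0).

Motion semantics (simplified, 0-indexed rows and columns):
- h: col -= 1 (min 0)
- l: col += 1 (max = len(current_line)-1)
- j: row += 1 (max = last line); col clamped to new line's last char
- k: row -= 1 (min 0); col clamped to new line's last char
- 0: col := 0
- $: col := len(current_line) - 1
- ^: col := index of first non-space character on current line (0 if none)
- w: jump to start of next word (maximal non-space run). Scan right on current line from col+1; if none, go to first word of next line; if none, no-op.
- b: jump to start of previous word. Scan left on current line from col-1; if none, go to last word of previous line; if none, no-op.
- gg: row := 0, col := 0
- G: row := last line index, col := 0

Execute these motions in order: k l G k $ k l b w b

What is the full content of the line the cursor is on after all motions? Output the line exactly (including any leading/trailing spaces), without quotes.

After 1 (k): row=0 col=0 char='s'
After 2 (l): row=0 col=1 char='a'
After 3 (G): row=4 col=0 char='z'
After 4 (k): row=3 col=0 char='g'
After 5 ($): row=3 col=14 char='x'
After 6 (k): row=2 col=10 char='w'
After 7 (l): row=2 col=10 char='w'
After 8 (b): row=2 col=7 char='s'
After 9 (w): row=3 col=0 char='g'
After 10 (b): row=2 col=7 char='s'

Answer:   gold snow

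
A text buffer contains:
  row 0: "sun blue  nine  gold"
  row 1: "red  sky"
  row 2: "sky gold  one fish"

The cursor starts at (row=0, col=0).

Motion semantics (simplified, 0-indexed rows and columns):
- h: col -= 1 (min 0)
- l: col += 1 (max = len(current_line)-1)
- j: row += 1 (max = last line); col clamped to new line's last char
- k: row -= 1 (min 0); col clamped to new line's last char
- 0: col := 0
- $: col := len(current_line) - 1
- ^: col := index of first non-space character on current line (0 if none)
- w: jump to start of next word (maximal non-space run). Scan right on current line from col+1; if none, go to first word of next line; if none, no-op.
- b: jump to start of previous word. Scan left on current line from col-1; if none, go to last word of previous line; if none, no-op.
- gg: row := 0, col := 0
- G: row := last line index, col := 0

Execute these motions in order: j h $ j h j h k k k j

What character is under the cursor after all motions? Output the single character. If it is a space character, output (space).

Answer: s

Derivation:
After 1 (j): row=1 col=0 char='r'
After 2 (h): row=1 col=0 char='r'
After 3 ($): row=1 col=7 char='y'
After 4 (j): row=2 col=7 char='d'
After 5 (h): row=2 col=6 char='l'
After 6 (j): row=2 col=6 char='l'
After 7 (h): row=2 col=5 char='o'
After 8 (k): row=1 col=5 char='s'
After 9 (k): row=0 col=5 char='l'
After 10 (k): row=0 col=5 char='l'
After 11 (j): row=1 col=5 char='s'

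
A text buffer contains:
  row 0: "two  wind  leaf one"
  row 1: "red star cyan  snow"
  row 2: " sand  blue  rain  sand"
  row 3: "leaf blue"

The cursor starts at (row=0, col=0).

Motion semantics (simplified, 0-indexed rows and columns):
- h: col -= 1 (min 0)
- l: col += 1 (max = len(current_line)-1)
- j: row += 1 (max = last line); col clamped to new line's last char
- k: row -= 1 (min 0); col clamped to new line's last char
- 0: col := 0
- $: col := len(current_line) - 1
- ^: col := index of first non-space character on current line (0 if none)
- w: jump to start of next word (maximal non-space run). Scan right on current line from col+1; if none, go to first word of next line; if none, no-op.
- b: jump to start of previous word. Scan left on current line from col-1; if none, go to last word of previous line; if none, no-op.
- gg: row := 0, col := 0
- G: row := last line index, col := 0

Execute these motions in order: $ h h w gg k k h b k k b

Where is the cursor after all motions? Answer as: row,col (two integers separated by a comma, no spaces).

Answer: 0,0

Derivation:
After 1 ($): row=0 col=18 char='e'
After 2 (h): row=0 col=17 char='n'
After 3 (h): row=0 col=16 char='o'
After 4 (w): row=1 col=0 char='r'
After 5 (gg): row=0 col=0 char='t'
After 6 (k): row=0 col=0 char='t'
After 7 (k): row=0 col=0 char='t'
After 8 (h): row=0 col=0 char='t'
After 9 (b): row=0 col=0 char='t'
After 10 (k): row=0 col=0 char='t'
After 11 (k): row=0 col=0 char='t'
After 12 (b): row=0 col=0 char='t'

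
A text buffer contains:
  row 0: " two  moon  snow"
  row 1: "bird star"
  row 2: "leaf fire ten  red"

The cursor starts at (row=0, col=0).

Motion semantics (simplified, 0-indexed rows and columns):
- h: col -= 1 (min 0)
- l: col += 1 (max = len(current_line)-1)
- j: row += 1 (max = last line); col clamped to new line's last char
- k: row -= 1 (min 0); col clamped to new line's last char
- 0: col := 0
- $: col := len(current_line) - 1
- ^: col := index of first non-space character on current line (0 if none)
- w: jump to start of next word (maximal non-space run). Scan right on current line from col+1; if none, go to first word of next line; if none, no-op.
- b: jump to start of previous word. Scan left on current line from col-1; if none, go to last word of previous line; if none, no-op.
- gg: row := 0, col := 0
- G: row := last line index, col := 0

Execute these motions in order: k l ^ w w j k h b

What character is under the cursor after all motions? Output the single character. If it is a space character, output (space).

Answer: m

Derivation:
After 1 (k): row=0 col=0 char='_'
After 2 (l): row=0 col=1 char='t'
After 3 (^): row=0 col=1 char='t'
After 4 (w): row=0 col=6 char='m'
After 5 (w): row=0 col=12 char='s'
After 6 (j): row=1 col=8 char='r'
After 7 (k): row=0 col=8 char='o'
After 8 (h): row=0 col=7 char='o'
After 9 (b): row=0 col=6 char='m'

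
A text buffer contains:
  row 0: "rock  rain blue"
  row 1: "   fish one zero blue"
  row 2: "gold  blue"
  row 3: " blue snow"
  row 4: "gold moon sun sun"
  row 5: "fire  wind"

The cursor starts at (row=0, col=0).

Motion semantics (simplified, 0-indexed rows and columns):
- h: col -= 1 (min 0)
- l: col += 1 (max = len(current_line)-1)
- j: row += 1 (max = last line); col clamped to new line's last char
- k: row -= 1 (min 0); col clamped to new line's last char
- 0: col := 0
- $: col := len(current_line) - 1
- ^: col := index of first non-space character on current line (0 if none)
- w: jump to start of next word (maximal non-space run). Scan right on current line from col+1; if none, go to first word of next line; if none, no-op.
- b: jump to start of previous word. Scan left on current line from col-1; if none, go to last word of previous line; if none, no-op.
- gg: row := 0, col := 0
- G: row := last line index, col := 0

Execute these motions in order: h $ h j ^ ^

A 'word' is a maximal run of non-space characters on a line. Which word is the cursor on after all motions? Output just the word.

After 1 (h): row=0 col=0 char='r'
After 2 ($): row=0 col=14 char='e'
After 3 (h): row=0 col=13 char='u'
After 4 (j): row=1 col=13 char='e'
After 5 (^): row=1 col=3 char='f'
After 6 (^): row=1 col=3 char='f'

Answer: fish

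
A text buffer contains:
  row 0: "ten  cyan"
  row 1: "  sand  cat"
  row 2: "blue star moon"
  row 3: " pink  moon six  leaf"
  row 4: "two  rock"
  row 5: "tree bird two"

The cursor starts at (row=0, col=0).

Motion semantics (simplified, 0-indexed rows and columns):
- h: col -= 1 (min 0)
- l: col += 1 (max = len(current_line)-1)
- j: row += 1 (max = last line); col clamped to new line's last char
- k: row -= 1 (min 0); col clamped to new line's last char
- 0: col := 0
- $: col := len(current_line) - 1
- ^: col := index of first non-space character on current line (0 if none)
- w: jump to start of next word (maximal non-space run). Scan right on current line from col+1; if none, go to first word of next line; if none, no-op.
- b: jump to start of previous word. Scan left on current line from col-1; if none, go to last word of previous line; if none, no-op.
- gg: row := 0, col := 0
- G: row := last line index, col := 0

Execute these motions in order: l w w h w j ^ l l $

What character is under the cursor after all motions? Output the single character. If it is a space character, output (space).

Answer: n

Derivation:
After 1 (l): row=0 col=1 char='e'
After 2 (w): row=0 col=5 char='c'
After 3 (w): row=1 col=2 char='s'
After 4 (h): row=1 col=1 char='_'
After 5 (w): row=1 col=2 char='s'
After 6 (j): row=2 col=2 char='u'
After 7 (^): row=2 col=0 char='b'
After 8 (l): row=2 col=1 char='l'
After 9 (l): row=2 col=2 char='u'
After 10 ($): row=2 col=13 char='n'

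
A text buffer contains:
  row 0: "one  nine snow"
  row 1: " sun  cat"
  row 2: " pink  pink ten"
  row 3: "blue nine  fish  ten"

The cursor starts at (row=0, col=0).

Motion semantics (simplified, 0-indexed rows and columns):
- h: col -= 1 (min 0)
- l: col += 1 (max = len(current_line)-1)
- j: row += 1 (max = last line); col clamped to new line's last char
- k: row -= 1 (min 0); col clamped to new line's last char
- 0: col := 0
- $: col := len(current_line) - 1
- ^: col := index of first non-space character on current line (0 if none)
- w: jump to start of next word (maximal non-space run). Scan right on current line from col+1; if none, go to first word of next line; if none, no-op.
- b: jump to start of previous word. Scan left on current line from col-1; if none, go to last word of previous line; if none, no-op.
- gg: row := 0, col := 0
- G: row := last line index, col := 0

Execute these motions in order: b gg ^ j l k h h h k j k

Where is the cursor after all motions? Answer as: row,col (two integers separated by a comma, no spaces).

Answer: 0,0

Derivation:
After 1 (b): row=0 col=0 char='o'
After 2 (gg): row=0 col=0 char='o'
After 3 (^): row=0 col=0 char='o'
After 4 (j): row=1 col=0 char='_'
After 5 (l): row=1 col=1 char='s'
After 6 (k): row=0 col=1 char='n'
After 7 (h): row=0 col=0 char='o'
After 8 (h): row=0 col=0 char='o'
After 9 (h): row=0 col=0 char='o'
After 10 (k): row=0 col=0 char='o'
After 11 (j): row=1 col=0 char='_'
After 12 (k): row=0 col=0 char='o'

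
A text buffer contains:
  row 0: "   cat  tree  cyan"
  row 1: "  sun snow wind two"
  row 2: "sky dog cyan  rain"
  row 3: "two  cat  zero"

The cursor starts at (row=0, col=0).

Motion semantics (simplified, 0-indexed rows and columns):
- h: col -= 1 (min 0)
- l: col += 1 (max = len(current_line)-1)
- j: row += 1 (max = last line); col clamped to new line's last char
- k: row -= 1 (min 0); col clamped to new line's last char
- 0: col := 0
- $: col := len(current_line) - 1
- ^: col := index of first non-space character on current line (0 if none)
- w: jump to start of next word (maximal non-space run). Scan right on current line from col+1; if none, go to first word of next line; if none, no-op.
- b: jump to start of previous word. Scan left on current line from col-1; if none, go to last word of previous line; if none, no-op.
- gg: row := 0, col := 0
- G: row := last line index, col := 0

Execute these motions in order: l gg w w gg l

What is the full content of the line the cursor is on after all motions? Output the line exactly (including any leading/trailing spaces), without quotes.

After 1 (l): row=0 col=1 char='_'
After 2 (gg): row=0 col=0 char='_'
After 3 (w): row=0 col=3 char='c'
After 4 (w): row=0 col=8 char='t'
After 5 (gg): row=0 col=0 char='_'
After 6 (l): row=0 col=1 char='_'

Answer:    cat  tree  cyan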